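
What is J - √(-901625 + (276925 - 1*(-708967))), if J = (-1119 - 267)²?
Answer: 1920996 - 3*√9363 ≈ 1.9207e+6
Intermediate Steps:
J = 1920996 (J = (-1386)² = 1920996)
J - √(-901625 + (276925 - 1*(-708967))) = 1920996 - √(-901625 + (276925 - 1*(-708967))) = 1920996 - √(-901625 + (276925 + 708967)) = 1920996 - √(-901625 + 985892) = 1920996 - √84267 = 1920996 - 3*√9363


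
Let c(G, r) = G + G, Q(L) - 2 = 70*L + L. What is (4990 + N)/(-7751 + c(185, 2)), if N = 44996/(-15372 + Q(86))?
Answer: -11545591/17094396 ≈ -0.67540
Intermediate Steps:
Q(L) = 2 + 71*L (Q(L) = 2 + (70*L + L) = 2 + 71*L)
c(G, r) = 2*G
N = -11249/2316 (N = 44996/(-15372 + (2 + 71*86)) = 44996/(-15372 + (2 + 6106)) = 44996/(-15372 + 6108) = 44996/(-9264) = 44996*(-1/9264) = -11249/2316 ≈ -4.8571)
(4990 + N)/(-7751 + c(185, 2)) = (4990 - 11249/2316)/(-7751 + 2*185) = 11545591/(2316*(-7751 + 370)) = (11545591/2316)/(-7381) = (11545591/2316)*(-1/7381) = -11545591/17094396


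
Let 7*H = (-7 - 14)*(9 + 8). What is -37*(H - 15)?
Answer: 2442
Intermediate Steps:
H = -51 (H = ((-7 - 14)*(9 + 8))/7 = (-21*17)/7 = (1/7)*(-357) = -51)
-37*(H - 15) = -37*(-51 - 15) = -37*(-66) = 2442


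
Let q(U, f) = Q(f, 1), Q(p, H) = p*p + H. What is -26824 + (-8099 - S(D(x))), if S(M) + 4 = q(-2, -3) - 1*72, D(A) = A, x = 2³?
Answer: -34857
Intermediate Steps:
x = 8
Q(p, H) = H + p² (Q(p, H) = p² + H = H + p²)
q(U, f) = 1 + f²
S(M) = -66 (S(M) = -4 + ((1 + (-3)²) - 1*72) = -4 + ((1 + 9) - 72) = -4 + (10 - 72) = -4 - 62 = -66)
-26824 + (-8099 - S(D(x))) = -26824 + (-8099 - 1*(-66)) = -26824 + (-8099 + 66) = -26824 - 8033 = -34857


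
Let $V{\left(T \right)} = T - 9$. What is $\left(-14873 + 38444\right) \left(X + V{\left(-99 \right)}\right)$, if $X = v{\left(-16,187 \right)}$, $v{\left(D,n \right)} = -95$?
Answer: $-4784913$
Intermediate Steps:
$V{\left(T \right)} = -9 + T$
$X = -95$
$\left(-14873 + 38444\right) \left(X + V{\left(-99 \right)}\right) = \left(-14873 + 38444\right) \left(-95 - 108\right) = 23571 \left(-95 - 108\right) = 23571 \left(-203\right) = -4784913$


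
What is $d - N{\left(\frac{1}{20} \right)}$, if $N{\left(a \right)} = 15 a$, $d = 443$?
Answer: $\frac{1769}{4} \approx 442.25$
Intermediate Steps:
$d - N{\left(\frac{1}{20} \right)} = 443 - \frac{15}{20} = 443 - 15 \cdot \frac{1}{20} = 443 - \frac{3}{4} = \frac{1769}{4}$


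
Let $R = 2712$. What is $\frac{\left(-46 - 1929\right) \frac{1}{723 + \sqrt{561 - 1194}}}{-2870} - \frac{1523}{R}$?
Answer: $\frac{- 437101 \sqrt{633} + 315488403 i}{778344 \left(\sqrt{633} - 723 i\right)} \approx -0.56063 - 3.3081 \cdot 10^{-5} i$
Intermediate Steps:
$\frac{\left(-46 - 1929\right) \frac{1}{723 + \sqrt{561 - 1194}}}{-2870} - \frac{1523}{R} = \frac{\left(-46 - 1929\right) \frac{1}{723 + \sqrt{561 - 1194}}}{-2870} - \frac{1523}{2712} = - \frac{1975}{723 + \sqrt{-633}} \left(- \frac{1}{2870}\right) - \frac{1523}{2712} = - \frac{1975}{723 + i \sqrt{633}} \left(- \frac{1}{2870}\right) - \frac{1523}{2712} = \frac{395}{574 \left(723 + i \sqrt{633}\right)} - \frac{1523}{2712} = - \frac{1523}{2712} + \frac{395}{574 \left(723 + i \sqrt{633}\right)}$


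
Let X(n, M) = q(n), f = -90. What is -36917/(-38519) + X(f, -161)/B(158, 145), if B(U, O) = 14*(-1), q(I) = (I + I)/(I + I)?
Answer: 478319/539266 ≈ 0.88698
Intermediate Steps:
q(I) = 1 (q(I) = (2*I)/((2*I)) = (2*I)*(1/(2*I)) = 1)
B(U, O) = -14
X(n, M) = 1
-36917/(-38519) + X(f, -161)/B(158, 145) = -36917/(-38519) + 1/(-14) = -36917*(-1/38519) + 1*(-1/14) = 36917/38519 - 1/14 = 478319/539266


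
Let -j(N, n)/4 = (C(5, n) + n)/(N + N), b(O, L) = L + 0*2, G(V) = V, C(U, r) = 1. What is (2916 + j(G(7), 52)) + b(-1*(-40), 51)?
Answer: 20663/7 ≈ 2951.9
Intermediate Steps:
b(O, L) = L (b(O, L) = L + 0 = L)
j(N, n) = -2*(1 + n)/N (j(N, n) = -4*(1 + n)/(N + N) = -4*(1 + n)/(2*N) = -4*(1 + n)*1/(2*N) = -2*(1 + n)/N)
(2916 + j(G(7), 52)) + b(-1*(-40), 51) = (2916 + 2*(-1 - 1*52)/7) + 51 = (2916 + 2*(1/7)*(-1 - 52)) + 51 = (2916 + 2*(1/7)*(-53)) + 51 = (2916 - 106/7) + 51 = 20306/7 + 51 = 20663/7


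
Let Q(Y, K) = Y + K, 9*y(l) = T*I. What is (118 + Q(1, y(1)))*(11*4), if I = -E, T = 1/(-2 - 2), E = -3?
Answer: 15697/3 ≈ 5232.3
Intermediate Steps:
T = -1/4 (T = 1/(-4) = -1/4 ≈ -0.25000)
I = 3 (I = -1*(-3) = 3)
y(l) = -1/12 (y(l) = (-1/4*3)/9 = (1/9)*(-3/4) = -1/12)
Q(Y, K) = K + Y
(118 + Q(1, y(1)))*(11*4) = (118 + (-1/12 + 1))*(11*4) = (118 + 11/12)*44 = (1427/12)*44 = 15697/3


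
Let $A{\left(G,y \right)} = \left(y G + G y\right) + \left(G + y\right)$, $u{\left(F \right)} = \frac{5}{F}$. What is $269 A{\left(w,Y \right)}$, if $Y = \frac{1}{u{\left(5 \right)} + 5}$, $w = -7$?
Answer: $- \frac{14795}{6} \approx -2465.8$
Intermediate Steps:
$Y = \frac{1}{6}$ ($Y = \frac{1}{\frac{5}{5} + 5} = \frac{1}{5 \cdot \frac{1}{5} + 5} = \frac{1}{1 + 5} = \frac{1}{6} \approx 0.16667$)
$A{\left(G,y \right)} = G + y + 2 G y$ ($A{\left(G,y \right)} = \left(G y + G y\right) + \left(G + y\right) = 2 G y + \left(G + y\right) = G + y + 2 G y$)
$269 A{\left(w,Y \right)} = 269 \left(-7 + \frac{1}{6} + 2 \left(-7\right) \frac{1}{6}\right) = 269 \left(-7 + \frac{1}{6} - \frac{7}{3}\right) = 269 \left(- \frac{55}{6}\right) = - \frac{14795}{6}$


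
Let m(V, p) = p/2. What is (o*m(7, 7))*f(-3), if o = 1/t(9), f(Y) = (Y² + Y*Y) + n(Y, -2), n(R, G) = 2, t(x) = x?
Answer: 70/9 ≈ 7.7778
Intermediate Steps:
m(V, p) = p/2 (m(V, p) = p*(½) = p/2)
f(Y) = 2 + 2*Y² (f(Y) = (Y² + Y*Y) + 2 = (Y² + Y²) + 2 = 2*Y² + 2 = 2 + 2*Y²)
o = ⅑ (o = 1/9 = ⅑ ≈ 0.11111)
(o*m(7, 7))*f(-3) = (((½)*7)/9)*(2 + 2*(-3)²) = ((⅑)*(7/2))*(2 + 2*9) = 7*(2 + 18)/18 = (7/18)*20 = 70/9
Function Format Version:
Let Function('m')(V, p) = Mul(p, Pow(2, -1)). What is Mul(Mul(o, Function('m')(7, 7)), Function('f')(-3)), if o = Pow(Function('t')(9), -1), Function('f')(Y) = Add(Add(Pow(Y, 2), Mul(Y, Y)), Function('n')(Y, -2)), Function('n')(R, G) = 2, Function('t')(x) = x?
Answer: Rational(70, 9) ≈ 7.7778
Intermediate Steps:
Function('m')(V, p) = Mul(Rational(1, 2), p) (Function('m')(V, p) = Mul(p, Rational(1, 2)) = Mul(Rational(1, 2), p))
Function('f')(Y) = Add(2, Mul(2, Pow(Y, 2))) (Function('f')(Y) = Add(Add(Pow(Y, 2), Mul(Y, Y)), 2) = Add(Add(Pow(Y, 2), Pow(Y, 2)), 2) = Add(Mul(2, Pow(Y, 2)), 2) = Add(2, Mul(2, Pow(Y, 2))))
o = Rational(1, 9) (o = Pow(9, -1) = Rational(1, 9) ≈ 0.11111)
Mul(Mul(o, Function('m')(7, 7)), Function('f')(-3)) = Mul(Mul(Rational(1, 9), Mul(Rational(1, 2), 7)), Add(2, Mul(2, Pow(-3, 2)))) = Mul(Mul(Rational(1, 9), Rational(7, 2)), Add(2, Mul(2, 9))) = Mul(Rational(7, 18), Add(2, 18)) = Mul(Rational(7, 18), 20) = Rational(70, 9)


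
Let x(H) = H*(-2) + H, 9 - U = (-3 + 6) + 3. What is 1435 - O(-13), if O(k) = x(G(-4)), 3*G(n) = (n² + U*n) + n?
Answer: 1435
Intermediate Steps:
U = 3 (U = 9 - ((-3 + 6) + 3) = 9 - (3 + 3) = 9 - 1*6 = 9 - 6 = 3)
G(n) = n²/3 + 4*n/3 (G(n) = ((n² + 3*n) + n)/3 = (n² + 4*n)/3 = n²/3 + 4*n/3)
x(H) = -H (x(H) = -2*H + H = -H)
O(k) = 0 (O(k) = -(-4)*(4 - 4)/3 = -(-4)*0/3 = -1*0 = 0)
1435 - O(-13) = 1435 - 1*0 = 1435 + 0 = 1435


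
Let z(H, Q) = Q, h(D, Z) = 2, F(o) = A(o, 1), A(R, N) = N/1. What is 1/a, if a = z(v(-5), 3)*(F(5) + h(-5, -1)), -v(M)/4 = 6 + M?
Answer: 1/9 ≈ 0.11111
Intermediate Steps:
A(R, N) = N (A(R, N) = N*1 = N)
F(o) = 1
v(M) = -24 - 4*M (v(M) = -4*(6 + M) = -24 - 4*M)
a = 9 (a = 3*(1 + 2) = 3*3 = 9)
1/a = 1/9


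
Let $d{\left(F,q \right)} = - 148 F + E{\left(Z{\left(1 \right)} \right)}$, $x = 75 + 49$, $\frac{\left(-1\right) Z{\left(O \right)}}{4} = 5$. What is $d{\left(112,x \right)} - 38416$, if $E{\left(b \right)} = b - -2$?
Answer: $-55010$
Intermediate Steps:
$Z{\left(O \right)} = -20$ ($Z{\left(O \right)} = \left(-4\right) 5 = -20$)
$x = 124$
$E{\left(b \right)} = 2 + b$ ($E{\left(b \right)} = b + 2 = 2 + b$)
$d{\left(F,q \right)} = -18 - 148 F$ ($d{\left(F,q \right)} = - 148 F + \left(2 - 20\right) = - 148 F - 18 = -18 - 148 F$)
$d{\left(112,x \right)} - 38416 = \left(-18 - 16576\right) - 38416 = -16594 - 38416 = -55010$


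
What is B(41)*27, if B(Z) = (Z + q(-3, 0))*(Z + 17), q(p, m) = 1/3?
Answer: 64728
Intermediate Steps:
q(p, m) = 1/3
B(Z) = (17 + Z)*(1/3 + Z) (B(Z) = (Z + 1/3)*(Z + 17) = (1/3 + Z)*(17 + Z) = (17 + Z)*(1/3 + Z))
B(41)*27 = (17/3 + 41**2 + (52/3)*41)*27 = (17/3 + 1681 + 2132/3)*27 = (7192/3)*27 = 64728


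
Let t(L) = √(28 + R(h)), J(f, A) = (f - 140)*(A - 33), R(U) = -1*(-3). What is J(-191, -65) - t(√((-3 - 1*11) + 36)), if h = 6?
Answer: 32438 - √31 ≈ 32432.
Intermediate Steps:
R(U) = 3
J(f, A) = (-140 + f)*(-33 + A)
t(L) = √31 (t(L) = √(28 + 3) = √31)
J(-191, -65) - t(√((-3 - 1*11) + 36)) = (4620 - 140*(-65) - 33*(-191) - 65*(-191)) - √31 = (4620 + 9100 + 6303 + 12415) - √31 = 32438 - √31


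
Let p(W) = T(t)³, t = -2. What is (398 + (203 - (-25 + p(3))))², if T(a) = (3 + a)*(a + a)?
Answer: 476100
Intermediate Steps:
T(a) = 2*a*(3 + a) (T(a) = (3 + a)*(2*a) = 2*a*(3 + a))
p(W) = -64 (p(W) = (2*(-2)*(3 - 2))³ = (2*(-2)*1)³ = (-4)³ = -64)
(398 + (203 - (-25 + p(3))))² = (398 + (203 - (-25 - 64)))² = (398 + (203 - 1*(-89)))² = (398 + (203 + 89))² = (398 + 292)² = 690² = 476100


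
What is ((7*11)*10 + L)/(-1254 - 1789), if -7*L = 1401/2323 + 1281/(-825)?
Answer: -202580788/800447725 ≈ -0.25308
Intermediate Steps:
L = 606646/4471775 (L = -(1401/2323 + 1281/(-825))/7 = -(1401*(1/2323) + 1281*(-1/825))/7 = -(1401/2323 - 427/275)/7 = -⅐*(-606646/638825) = 606646/4471775 ≈ 0.13566)
((7*11)*10 + L)/(-1254 - 1789) = ((7*11)*10 + 606646/4471775)/(-1254 - 1789) = (77*10 + 606646/4471775)/(-3043) = (770 + 606646/4471775)*(-1/3043) = (3443873396/4471775)*(-1/3043) = -202580788/800447725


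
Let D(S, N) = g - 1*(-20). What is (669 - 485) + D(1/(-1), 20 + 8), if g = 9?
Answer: 213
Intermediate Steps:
D(S, N) = 29 (D(S, N) = 9 - 1*(-20) = 9 + 20 = 29)
(669 - 485) + D(1/(-1), 20 + 8) = (669 - 485) + 29 = 184 + 29 = 213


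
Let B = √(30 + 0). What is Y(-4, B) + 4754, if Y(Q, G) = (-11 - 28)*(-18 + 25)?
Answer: 4481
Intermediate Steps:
B = √30 ≈ 5.4772
Y(Q, G) = -273 (Y(Q, G) = -39*7 = -273)
Y(-4, B) + 4754 = -273 + 4754 = 4481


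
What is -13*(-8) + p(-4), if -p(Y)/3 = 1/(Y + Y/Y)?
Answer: 105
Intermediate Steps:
p(Y) = -3/(1 + Y) (p(Y) = -3/(Y + Y/Y) = -3/(Y + 1) = -3/(1 + Y))
-13*(-8) + p(-4) = -13*(-8) - 3/(1 - 4) = 104 - 3/(-3) = 104 - 3*(-1/3) = 104 + 1 = 105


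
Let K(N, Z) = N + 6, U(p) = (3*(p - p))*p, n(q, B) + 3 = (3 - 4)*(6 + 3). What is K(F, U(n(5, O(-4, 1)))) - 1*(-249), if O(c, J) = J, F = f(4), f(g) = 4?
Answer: 259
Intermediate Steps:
F = 4
n(q, B) = -12 (n(q, B) = -3 + (3 - 4)*(6 + 3) = -3 - 1*9 = -3 - 9 = -12)
U(p) = 0 (U(p) = (3*0)*p = 0*p = 0)
K(N, Z) = 6 + N
K(F, U(n(5, O(-4, 1)))) - 1*(-249) = (6 + 4) - 1*(-249) = 10 + 249 = 259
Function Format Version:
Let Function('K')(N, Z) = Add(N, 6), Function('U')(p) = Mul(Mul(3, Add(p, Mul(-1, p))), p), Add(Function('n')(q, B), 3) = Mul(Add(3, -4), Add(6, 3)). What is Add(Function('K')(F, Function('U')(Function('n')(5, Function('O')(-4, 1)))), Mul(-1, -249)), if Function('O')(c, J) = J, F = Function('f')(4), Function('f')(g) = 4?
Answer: 259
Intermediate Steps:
F = 4
Function('n')(q, B) = -12 (Function('n')(q, B) = Add(-3, Mul(Add(3, -4), Add(6, 3))) = Add(-3, Mul(-1, 9)) = Add(-3, -9) = -12)
Function('U')(p) = 0 (Function('U')(p) = Mul(Mul(3, 0), p) = Mul(0, p) = 0)
Function('K')(N, Z) = Add(6, N)
Add(Function('K')(F, Function('U')(Function('n')(5, Function('O')(-4, 1)))), Mul(-1, -249)) = Add(Add(6, 4), Mul(-1, -249)) = Add(10, 249) = 259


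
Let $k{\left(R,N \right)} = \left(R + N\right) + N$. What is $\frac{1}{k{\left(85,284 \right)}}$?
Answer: $\frac{1}{653} \approx 0.0015314$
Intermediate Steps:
$k{\left(R,N \right)} = R + 2 N$ ($k{\left(R,N \right)} = \left(N + R\right) + N = R + 2 N$)
$\frac{1}{k{\left(85,284 \right)}} = \frac{1}{85 + 2 \cdot 284} = \frac{1}{85 + 568} = \frac{1}{653}$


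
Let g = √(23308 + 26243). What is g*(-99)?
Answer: -99*√49551 ≈ -22037.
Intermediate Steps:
g = √49551 ≈ 222.60
g*(-99) = √49551*(-99) = -99*√49551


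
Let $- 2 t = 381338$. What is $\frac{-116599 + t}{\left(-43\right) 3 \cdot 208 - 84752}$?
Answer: $\frac{76817}{27896} \approx 2.7537$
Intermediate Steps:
$t = -190669$ ($t = \left(- \frac{1}{2}\right) 381338 = -190669$)
$\frac{-116599 + t}{\left(-43\right) 3 \cdot 208 - 84752} = \frac{-116599 - 190669}{\left(-43\right) 3 \cdot 208 - 84752} = - \frac{307268}{\left(-129\right) 208 - 84752} = - \frac{307268}{-26832 - 84752} = - \frac{307268}{-111584} = \left(-307268\right) \left(- \frac{1}{111584}\right) = \frac{76817}{27896}$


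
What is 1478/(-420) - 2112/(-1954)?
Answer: -500243/205170 ≈ -2.4382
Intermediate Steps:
1478/(-420) - 2112/(-1954) = 1478*(-1/420) - 2112*(-1/1954) = -739/210 + 1056/977 = -500243/205170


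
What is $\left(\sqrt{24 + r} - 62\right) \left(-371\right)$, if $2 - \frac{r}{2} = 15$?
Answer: $23002 - 371 i \sqrt{2} \approx 23002.0 - 524.67 i$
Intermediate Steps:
$r = -26$ ($r = 4 - 30 = -26$)
$\left(\sqrt{24 + r} - 62\right) \left(-371\right) = \left(\sqrt{24 - 26} - 62\right) \left(-371\right) = \left(\sqrt{-2} - 62\right) \left(-371\right) = \left(i \sqrt{2} - 62\right) \left(-371\right) = \left(-62 + i \sqrt{2}\right) \left(-371\right) = 23002 - 371 i \sqrt{2}$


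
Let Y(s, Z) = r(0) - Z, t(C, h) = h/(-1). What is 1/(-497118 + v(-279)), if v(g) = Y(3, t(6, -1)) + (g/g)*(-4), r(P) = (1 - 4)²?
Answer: -1/497114 ≈ -2.0116e-6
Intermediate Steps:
r(P) = 9 (r(P) = (-3)² = 9)
t(C, h) = -h (t(C, h) = h*(-1) = -h)
Y(s, Z) = 9 - Z
v(g) = 4 (v(g) = (9 - (-1)*(-1)) + (g/g)*(-4) = (9 - 1*1) + 1*(-4) = (9 - 1) - 4 = 8 - 4 = 4)
1/(-497118 + v(-279)) = 1/(-497118 + 4) = 1/(-497114) = -1/497114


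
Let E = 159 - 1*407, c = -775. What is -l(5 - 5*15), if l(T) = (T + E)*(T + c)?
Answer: -268710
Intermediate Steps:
E = -248 (E = 159 - 407 = -248)
l(T) = (-775 + T)*(-248 + T) (l(T) = (T - 248)*(T - 775) = (-248 + T)*(-775 + T) = (-775 + T)*(-248 + T))
-l(5 - 5*15) = -(192200 + (5 - 5*15)² - 1023*(5 - 5*15)) = -(192200 + (5 - 75)² - 1023*(5 - 75)) = -(192200 + (-70)² - 1023*(-70)) = -(192200 + 4900 + 71610) = -1*268710 = -268710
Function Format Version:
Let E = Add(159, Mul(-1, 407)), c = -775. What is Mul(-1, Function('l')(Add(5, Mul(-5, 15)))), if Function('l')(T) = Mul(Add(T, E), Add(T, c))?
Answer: -268710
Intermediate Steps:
E = -248 (E = Add(159, -407) = -248)
Function('l')(T) = Mul(Add(-775, T), Add(-248, T)) (Function('l')(T) = Mul(Add(T, -248), Add(T, -775)) = Mul(Add(-248, T), Add(-775, T)) = Mul(Add(-775, T), Add(-248, T)))
Mul(-1, Function('l')(Add(5, Mul(-5, 15)))) = Mul(-1, Add(192200, Pow(Add(5, Mul(-5, 15)), 2), Mul(-1023, Add(5, Mul(-5, 15))))) = Mul(-1, Add(192200, Pow(Add(5, -75), 2), Mul(-1023, Add(5, -75)))) = Mul(-1, Add(192200, Pow(-70, 2), Mul(-1023, -70))) = Mul(-1, Add(192200, 4900, 71610)) = Mul(-1, 268710) = -268710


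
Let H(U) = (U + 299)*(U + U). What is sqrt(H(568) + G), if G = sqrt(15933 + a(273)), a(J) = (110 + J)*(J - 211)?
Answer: sqrt(984912 + sqrt(39679)) ≈ 992.53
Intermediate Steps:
a(J) = (-211 + J)*(110 + J) (a(J) = (110 + J)*(-211 + J) = (-211 + J)*(110 + J))
G = sqrt(39679) (G = sqrt(15933 + (-23210 + 273**2 - 101*273)) = sqrt(15933 + (-23210 + 74529 - 27573)) = sqrt(15933 + 23746) = sqrt(39679) ≈ 199.20)
H(U) = 2*U*(299 + U) (H(U) = (299 + U)*(2*U) = 2*U*(299 + U))
sqrt(H(568) + G) = sqrt(2*568*(299 + 568) + sqrt(39679)) = sqrt(2*568*867 + sqrt(39679)) = sqrt(984912 + sqrt(39679))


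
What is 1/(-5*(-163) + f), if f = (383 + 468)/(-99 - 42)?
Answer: 141/114064 ≈ 0.0012361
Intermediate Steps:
f = -851/141 (f = 851/(-141) = 851*(-1/141) = -851/141 ≈ -6.0355)
1/(-5*(-163) + f) = 1/(-5*(-163) - 851/141) = 1/(815 - 851/141) = 1/(114064/141) = 141/114064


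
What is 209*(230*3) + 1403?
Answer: 145613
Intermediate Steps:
209*(230*3) + 1403 = 209*690 + 1403 = 144210 + 1403 = 145613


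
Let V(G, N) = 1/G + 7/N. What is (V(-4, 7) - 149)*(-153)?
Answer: 90729/4 ≈ 22682.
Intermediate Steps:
V(G, N) = 1/G + 7/N
(V(-4, 7) - 149)*(-153) = ((1/(-4) + 7/7) - 149)*(-153) = ((-¼ + 7*(⅐)) - 149)*(-153) = ((-¼ + 1) - 149)*(-153) = (¾ - 149)*(-153) = -593/4*(-153) = 90729/4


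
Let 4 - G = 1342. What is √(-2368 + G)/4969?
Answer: I*√3706/4969 ≈ 0.012251*I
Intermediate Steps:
G = -1338 (G = 4 - 1*1342 = 4 - 1342 = -1338)
√(-2368 + G)/4969 = √(-2368 - 1338)/4969 = √(-3706)*(1/4969) = (I*√3706)*(1/4969) = I*√3706/4969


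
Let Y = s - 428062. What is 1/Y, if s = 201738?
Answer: -1/226324 ≈ -4.4184e-6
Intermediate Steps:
Y = -226324 (Y = 201738 - 428062 = -226324)
1/Y = 1/(-226324) = -1/226324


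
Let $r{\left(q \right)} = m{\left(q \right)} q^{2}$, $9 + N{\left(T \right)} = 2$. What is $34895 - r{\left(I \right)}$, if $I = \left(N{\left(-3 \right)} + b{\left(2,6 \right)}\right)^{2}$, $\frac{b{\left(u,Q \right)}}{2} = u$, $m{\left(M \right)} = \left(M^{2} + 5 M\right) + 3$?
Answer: $24446$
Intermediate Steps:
$m{\left(M \right)} = 3 + M^{2} + 5 M$
$N{\left(T \right)} = -7$ ($N{\left(T \right)} = -9 + 2 = -7$)
$b{\left(u,Q \right)} = 2 u$
$I = 9$ ($I = \left(-7 + 2 \cdot 2\right)^{2} = \left(-7 + 4\right)^{2} = \left(-3\right)^{2} = 9$)
$r{\left(q \right)} = q^{2} \left(3 + q^{2} + 5 q\right)$ ($r{\left(q \right)} = \left(3 + q^{2} + 5 q\right) q^{2} = q^{2} \left(3 + q^{2} + 5 q\right)$)
$34895 - r{\left(I \right)} = 34895 - 9^{2} \left(3 + 9^{2} + 5 \cdot 9\right) = 34895 - 81 \left(3 + 81 + 45\right) = 34895 - 81 \cdot 129 = 34895 - 10449 = 24446$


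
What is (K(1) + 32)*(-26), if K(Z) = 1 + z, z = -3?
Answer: -780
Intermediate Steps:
K(Z) = -2 (K(Z) = 1 - 3 = -2)
(K(1) + 32)*(-26) = (-2 + 32)*(-26) = 30*(-26) = -780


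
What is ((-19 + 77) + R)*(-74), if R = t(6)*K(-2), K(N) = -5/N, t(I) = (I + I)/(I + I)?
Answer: -4477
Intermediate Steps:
t(I) = 1 (t(I) = (2*I)/((2*I)) = (2*I)*(1/(2*I)) = 1)
R = 5/2 (R = 1*(-5/(-2)) = 1*(-5*(-1/2)) = 1*(5/2) = 5/2 ≈ 2.5000)
((-19 + 77) + R)*(-74) = ((-19 + 77) + 5/2)*(-74) = (58 + 5/2)*(-74) = (121/2)*(-74) = -4477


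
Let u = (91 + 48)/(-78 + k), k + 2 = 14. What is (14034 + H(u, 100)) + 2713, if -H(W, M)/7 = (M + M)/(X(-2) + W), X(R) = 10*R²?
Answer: 41791847/2501 ≈ 16710.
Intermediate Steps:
k = 12 (k = -2 + 14 = 12)
u = -139/66 (u = (91 + 48)/(-78 + 12) = 139/(-66) = 139*(-1/66) = -139/66 ≈ -2.1061)
H(W, M) = -14*M/(40 + W) (H(W, M) = -7*(M + M)/(10*(-2)² + W) = -7*2*M/(10*4 + W) = -7*2*M/(40 + W) = -14*M/(40 + W))
(14034 + H(u, 100)) + 2713 = (14034 - 14*100/(40 - 139/66)) + 2713 = (14034 - 14*100/2501/66) + 2713 = (14034 - 14*100*66/2501) + 2713 = (14034 - 92400/2501) + 2713 = 35006634/2501 + 2713 = 41791847/2501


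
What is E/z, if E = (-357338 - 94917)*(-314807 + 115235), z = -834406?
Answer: -45128717430/417203 ≈ -1.0817e+5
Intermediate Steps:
E = 90257434860 (E = -452255*(-199572) = 90257434860)
E/z = 90257434860/(-834406) = 90257434860*(-1/834406) = -45128717430/417203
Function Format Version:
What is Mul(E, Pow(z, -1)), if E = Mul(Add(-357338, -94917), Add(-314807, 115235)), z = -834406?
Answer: Rational(-45128717430, 417203) ≈ -1.0817e+5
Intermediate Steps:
E = 90257434860 (E = Mul(-452255, -199572) = 90257434860)
Mul(E, Pow(z, -1)) = Mul(90257434860, Pow(-834406, -1)) = Mul(90257434860, Rational(-1, 834406)) = Rational(-45128717430, 417203)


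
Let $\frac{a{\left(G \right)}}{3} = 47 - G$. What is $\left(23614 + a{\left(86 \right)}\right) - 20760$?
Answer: $2737$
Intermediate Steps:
$a{\left(G \right)} = 141 - 3 G$ ($a{\left(G \right)} = 3 \left(47 - G\right) = 141 - 3 G$)
$\left(23614 + a{\left(86 \right)}\right) - 20760 = \left(23614 + \left(141 - 258\right)\right) - 20760 = \left(23614 - 117\right) - 20760 = 23497 - 20760 = 2737$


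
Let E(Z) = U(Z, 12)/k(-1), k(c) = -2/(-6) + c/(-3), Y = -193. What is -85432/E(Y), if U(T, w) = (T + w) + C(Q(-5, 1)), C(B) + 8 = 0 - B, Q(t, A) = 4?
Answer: 170864/579 ≈ 295.10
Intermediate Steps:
C(B) = -8 - B (C(B) = -8 + (0 - B) = -8 - B)
U(T, w) = -12 + T + w (U(T, w) = (T + w) + (-8 - 1*4) = (T + w) + (-8 - 4) = (T + w) - 12 = -12 + T + w)
k(c) = ⅓ - c/3 (k(c) = -2*(-⅙) + c*(-⅓) = ⅓ - c/3)
E(Z) = 3*Z/2 (E(Z) = (-12 + Z + 12)/(⅓ - ⅓*(-1)) = Z/(⅓ + ⅓) = Z/(⅔) = Z*(3/2) = 3*Z/2)
-85432/E(Y) = -85432/((3/2)*(-193)) = -85432/(-579/2) = -85432*(-2/579) = 170864/579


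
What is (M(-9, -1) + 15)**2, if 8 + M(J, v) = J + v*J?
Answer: 49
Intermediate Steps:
M(J, v) = -8 + J + J*v (M(J, v) = -8 + (J + v*J) = -8 + (J + J*v) = -8 + J + J*v)
(M(-9, -1) + 15)**2 = ((-8 - 9 - 9*(-1)) + 15)**2 = ((-8 - 9 + 9) + 15)**2 = (-8 + 15)**2 = 7**2 = 49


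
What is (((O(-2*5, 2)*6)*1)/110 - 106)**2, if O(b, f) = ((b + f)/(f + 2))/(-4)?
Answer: 135885649/12100 ≈ 11230.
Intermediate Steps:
O(b, f) = -(b + f)/(4*(2 + f)) (O(b, f) = ((b + f)/(2 + f))*(-1/4) = -(b + f)/(4*(2 + f)))
(((O(-2*5, 2)*6)*1)/110 - 106)**2 = (((((-(-2)*5 - 1*2)/(4*(2 + 2)))*6)*1)/110 - 106)**2 = (((((1/4)*(-1*(-10) - 2)/4)*6)*1)*(1/110) - 106)**2 = (((((1/4)*(1/4)*(10 - 2))*6)*1)*(1/110) - 106)**2 = (((((1/4)*(1/4)*8)*6)*1)*(1/110) - 106)**2 = ((((1/2)*6)*1)*(1/110) - 106)**2 = ((3*1)*(1/110) - 106)**2 = (3*(1/110) - 106)**2 = (3/110 - 106)**2 = (-11657/110)**2 = 135885649/12100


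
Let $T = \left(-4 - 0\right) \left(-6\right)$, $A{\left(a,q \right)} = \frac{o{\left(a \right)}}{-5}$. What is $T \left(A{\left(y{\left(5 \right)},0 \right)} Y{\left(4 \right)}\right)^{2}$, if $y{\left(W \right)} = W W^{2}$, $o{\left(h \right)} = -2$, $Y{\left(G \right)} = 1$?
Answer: $\frac{96}{25} \approx 3.84$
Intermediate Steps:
$y{\left(W \right)} = W^{3}$
$A{\left(a,q \right)} = \frac{2}{5}$ ($A{\left(a,q \right)} = - \frac{2}{-5} = \left(-2\right) \left(- \frac{1}{5}\right) = \frac{2}{5}$)
$T = 24$ ($T = \left(-4 + \left(-3 + 3\right)\right) \left(-6\right) = \left(-4 + 0\right) \left(-6\right) = \left(-4\right) \left(-6\right) = 24$)
$T \left(A{\left(y{\left(5 \right)},0 \right)} Y{\left(4 \right)}\right)^{2} = 24 \left(\frac{2}{5} \cdot 1\right)^{2} = 24 \left(\frac{2}{5}\right)^{2} = 24 \cdot \frac{4}{25} = \frac{96}{25}$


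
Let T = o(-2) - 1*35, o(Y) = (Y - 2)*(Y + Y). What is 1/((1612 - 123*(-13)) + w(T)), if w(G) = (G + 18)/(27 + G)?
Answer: 8/25687 ≈ 0.00031144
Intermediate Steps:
o(Y) = 2*Y*(-2 + Y) (o(Y) = (-2 + Y)*(2*Y) = 2*Y*(-2 + Y))
T = -19 (T = 2*(-2)*(-2 - 2) - 1*35 = 2*(-2)*(-4) - 35 = 16 - 35 = -19)
w(G) = (18 + G)/(27 + G)
1/((1612 - 123*(-13)) + w(T)) = 1/((1612 - 123*(-13)) + (18 - 19)/(27 - 19)) = 1/((1612 + 1599) - 1/8) = 1/(3211 + (⅛)*(-1)) = 1/(3211 - ⅛) = 1/(25687/8) = 8/25687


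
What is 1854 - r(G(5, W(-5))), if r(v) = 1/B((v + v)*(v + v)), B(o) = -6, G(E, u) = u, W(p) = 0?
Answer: 11125/6 ≈ 1854.2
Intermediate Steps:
r(v) = -⅙ (r(v) = 1/(-6) = -⅙)
1854 - r(G(5, W(-5))) = 1854 - 1*(-⅙) = 1854 + ⅙ = 11125/6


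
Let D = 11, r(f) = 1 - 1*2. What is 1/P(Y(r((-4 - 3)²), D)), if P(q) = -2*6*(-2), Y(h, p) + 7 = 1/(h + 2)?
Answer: 1/24 ≈ 0.041667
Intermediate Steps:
r(f) = -1 (r(f) = 1 - 2 = -1)
Y(h, p) = -7 + 1/(2 + h) (Y(h, p) = -7 + 1/(h + 2) = -7 + 1/(2 + h))
P(q) = 24 (P(q) = -12*(-2) = 24)
1/P(Y(r((-4 - 3)²), D)) = 1/24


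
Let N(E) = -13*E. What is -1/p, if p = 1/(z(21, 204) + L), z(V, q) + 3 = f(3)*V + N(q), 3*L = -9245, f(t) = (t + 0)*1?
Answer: 17021/3 ≈ 5673.7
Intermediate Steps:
f(t) = t (f(t) = t*1 = t)
L = -9245/3 (L = (1/3)*(-9245) = -9245/3 ≈ -3081.7)
z(V, q) = -3 - 13*q + 3*V (z(V, q) = -3 + (3*V - 13*q) = -3 + (-13*q + 3*V) = -3 - 13*q + 3*V)
p = -3/17021 (p = 1/((-3 - 13*204 + 3*21) - 9245/3) = 1/((-3 - 2652 + 63) - 9245/3) = 1/(-2592 - 9245/3) = 1/(-17021/3) = -3/17021 ≈ -0.00017625)
-1/p = -1/(-3/17021) = -1*(-17021/3) = 17021/3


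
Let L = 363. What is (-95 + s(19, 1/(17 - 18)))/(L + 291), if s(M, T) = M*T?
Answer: -19/109 ≈ -0.17431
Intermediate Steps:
(-95 + s(19, 1/(17 - 18)))/(L + 291) = (-95 + 19/(17 - 18))/(363 + 291) = (-95 + 19/(-1))/654 = (-95 + 19*(-1))*(1/654) = (-95 - 19)*(1/654) = -114*1/654 = -19/109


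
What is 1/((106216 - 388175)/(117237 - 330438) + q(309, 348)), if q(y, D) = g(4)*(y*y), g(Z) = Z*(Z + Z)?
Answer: 213201/651412911751 ≈ 3.2729e-7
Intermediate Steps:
g(Z) = 2*Z**2 (g(Z) = Z*(2*Z) = 2*Z**2)
q(y, D) = 32*y**2 (q(y, D) = (2*4**2)*(y*y) = (2*16)*y**2 = 32*y**2)
1/((106216 - 388175)/(117237 - 330438) + q(309, 348)) = 1/((106216 - 388175)/(117237 - 330438) + 32*309**2) = 1/(-281959/(-213201) + 32*95481) = 1/(-281959*(-1/213201) + 3055392) = 1/(281959/213201 + 3055392) = 1/(651412911751/213201) = 213201/651412911751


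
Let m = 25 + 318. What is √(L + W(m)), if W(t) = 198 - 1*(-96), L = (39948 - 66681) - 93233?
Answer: 2*I*√29918 ≈ 345.94*I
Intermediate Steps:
L = -119966 (L = -26733 - 93233 = -119966)
m = 343
W(t) = 294 (W(t) = 198 + 96 = 294)
√(L + W(m)) = √(-119966 + 294) = √(-119672) = 2*I*√29918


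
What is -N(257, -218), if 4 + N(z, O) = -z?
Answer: 261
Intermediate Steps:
N(z, O) = -4 - z
-N(257, -218) = -(-4 - 1*257) = -(-4 - 257) = -1*(-261) = 261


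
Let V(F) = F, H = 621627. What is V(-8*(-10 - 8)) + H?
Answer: 621771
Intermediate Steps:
V(-8*(-10 - 8)) + H = -8*(-10 - 8) + 621627 = -8*(-18) + 621627 = 144 + 621627 = 621771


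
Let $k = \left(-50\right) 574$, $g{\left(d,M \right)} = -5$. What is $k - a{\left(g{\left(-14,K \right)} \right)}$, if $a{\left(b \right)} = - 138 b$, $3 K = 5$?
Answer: $-29390$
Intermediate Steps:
$K = \frac{5}{3}$ ($K = \frac{1}{3} \cdot 5 = \frac{5}{3} \approx 1.6667$)
$k = -28700$
$k - a{\left(g{\left(-14,K \right)} \right)} = -28700 - \left(-138\right) \left(-5\right) = -28700 - 690 = -29390$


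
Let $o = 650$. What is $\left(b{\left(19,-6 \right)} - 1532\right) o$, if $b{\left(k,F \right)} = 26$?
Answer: $-978900$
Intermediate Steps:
$\left(b{\left(19,-6 \right)} - 1532\right) o = \left(26 - 1532\right) 650 = \left(-1506\right) 650 = -978900$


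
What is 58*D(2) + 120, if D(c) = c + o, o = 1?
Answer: 294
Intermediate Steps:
D(c) = 1 + c (D(c) = c + 1 = 1 + c)
58*D(2) + 120 = 58*(1 + 2) + 120 = 58*3 + 120 = 174 + 120 = 294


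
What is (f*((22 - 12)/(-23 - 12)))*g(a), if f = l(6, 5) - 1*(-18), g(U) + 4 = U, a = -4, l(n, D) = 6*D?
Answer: 768/7 ≈ 109.71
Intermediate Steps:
g(U) = -4 + U
f = 48 (f = 6*5 - 1*(-18) = 30 + 18 = 48)
(f*((22 - 12)/(-23 - 12)))*g(a) = (48*((22 - 12)/(-23 - 12)))*(-4 - 4) = (48*(10/(-35)))*(-8) = (48*(10*(-1/35)))*(-8) = (48*(-2/7))*(-8) = -96/7*(-8) = 768/7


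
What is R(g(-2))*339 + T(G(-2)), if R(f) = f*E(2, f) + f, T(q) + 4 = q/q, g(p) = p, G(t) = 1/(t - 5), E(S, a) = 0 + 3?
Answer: -2715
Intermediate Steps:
E(S, a) = 3
G(t) = 1/(-5 + t)
T(q) = -3 (T(q) = -4 + q/q = -4 + 1 = -3)
R(f) = 4*f (R(f) = f*3 + f = 3*f + f = 4*f)
R(g(-2))*339 + T(G(-2)) = (4*(-2))*339 - 3 = -8*339 - 3 = -2712 - 3 = -2715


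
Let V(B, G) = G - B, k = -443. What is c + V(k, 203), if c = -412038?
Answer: -411392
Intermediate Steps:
c + V(k, 203) = -412038 + (203 - 1*(-443)) = -412038 + (203 + 443) = -412038 + 646 = -411392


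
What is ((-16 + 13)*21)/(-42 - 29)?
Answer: 63/71 ≈ 0.88732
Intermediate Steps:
((-16 + 13)*21)/(-42 - 29) = -3*21/(-71) = -63*(-1/71) = 63/71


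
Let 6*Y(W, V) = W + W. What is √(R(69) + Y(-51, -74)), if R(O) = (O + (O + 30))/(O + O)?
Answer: 11*I*√69/23 ≈ 3.9727*I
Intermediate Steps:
Y(W, V) = W/3 (Y(W, V) = (W + W)/6 = (2*W)/6 = W/3)
R(O) = (30 + 2*O)/(2*O) (R(O) = (O + (30 + O))/((2*O)) = (30 + 2*O)*(1/(2*O)) = (30 + 2*O)/(2*O))
√(R(69) + Y(-51, -74)) = √((15 + 69)/69 + (⅓)*(-51)) = √((1/69)*84 - 17) = √(28/23 - 17) = √(-363/23) = 11*I*√69/23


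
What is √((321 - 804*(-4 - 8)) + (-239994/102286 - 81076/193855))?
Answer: √24737249220203206730/49820735 ≈ 99.831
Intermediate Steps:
√((321 - 804*(-4 - 8)) + (-239994/102286 - 81076/193855)) = √((321 - 804*(-12)) + (-239994*1/102286 - 81076*1/193855)) = √((321 - 268*(-36)) + (-603/257 - 81076/193855)) = √((321 + 9648) - 137731097/49820735) = √(9969 - 137731097/49820735) = √(496525176118/49820735) = √24737249220203206730/49820735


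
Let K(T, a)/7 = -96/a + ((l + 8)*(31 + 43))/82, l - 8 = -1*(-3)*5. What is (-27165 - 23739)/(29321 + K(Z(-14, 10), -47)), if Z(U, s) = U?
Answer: -49046004/28453241 ≈ -1.7237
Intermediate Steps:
l = 23 (l = 8 - 1*(-3)*5 = 8 + 3*5 = 8 + 15 = 23)
K(T, a) = 8029/41 - 672/a (K(T, a) = 7*(-96/a + ((23 + 8)*(31 + 43))/82) = 7*(-96/a + (31*74)*(1/82)) = 7*(-96/a + 2294*(1/82)) = 7*(-96/a + 1147/41) = 7*(1147/41 - 96/a) = 8029/41 - 672/a)
(-27165 - 23739)/(29321 + K(Z(-14, 10), -47)) = (-27165 - 23739)/(29321 + (8029/41 - 672/(-47))) = -50904/(29321 + (8029/41 - 672*(-1/47))) = -50904/(29321 + (8029/41 + 672/47)) = -50904/(29321 + 404915/1927) = -50904/56906482/1927 = -50904*1927/56906482 = -49046004/28453241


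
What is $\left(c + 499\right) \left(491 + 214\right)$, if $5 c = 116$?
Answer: $368151$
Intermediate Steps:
$c = \frac{116}{5}$ ($c = \frac{1}{5} \cdot 116 = \frac{116}{5} \approx 23.2$)
$\left(c + 499\right) \left(491 + 214\right) = \left(\frac{116}{5} + 499\right) \left(491 + 214\right) = \frac{2611}{5} \cdot 705 = 368151$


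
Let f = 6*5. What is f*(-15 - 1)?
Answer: -480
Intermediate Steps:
f = 30
f*(-15 - 1) = 30*(-15 - 1) = 30*(-16) = -480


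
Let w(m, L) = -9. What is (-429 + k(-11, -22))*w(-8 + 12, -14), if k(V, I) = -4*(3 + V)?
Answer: 3573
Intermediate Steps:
k(V, I) = -12 - 4*V
(-429 + k(-11, -22))*w(-8 + 12, -14) = (-429 + (-12 - 4*(-11)))*(-9) = (-429 + (-12 + 44))*(-9) = (-429 + 32)*(-9) = -397*(-9) = 3573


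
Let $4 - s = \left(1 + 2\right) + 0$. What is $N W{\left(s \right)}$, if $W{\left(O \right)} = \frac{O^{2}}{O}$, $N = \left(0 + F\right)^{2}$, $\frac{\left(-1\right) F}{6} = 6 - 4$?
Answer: $144$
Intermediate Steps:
$F = -12$ ($F = - 6 \left(6 - 4\right) = \left(-6\right) 2 = -12$)
$s = 1$ ($s = 4 - \left(\left(1 + 2\right) + 0\right) = 4 - \left(3 + 0\right) = 4 - 3 = 1$)
$N = 144$ ($N = \left(0 - 12\right)^{2} = \left(-12\right)^{2} = 144$)
$W{\left(O \right)} = O$
$N W{\left(s \right)} = 144 \cdot 1 = 144$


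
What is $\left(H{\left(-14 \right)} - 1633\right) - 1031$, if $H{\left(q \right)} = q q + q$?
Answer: $-2482$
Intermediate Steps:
$H{\left(q \right)} = q + q^{2}$ ($H{\left(q \right)} = q^{2} + q = q + q^{2}$)
$\left(H{\left(-14 \right)} - 1633\right) - 1031 = \left(- 14 \left(1 - 14\right) - 1633\right) - 1031 = \left(\left(-14\right) \left(-13\right) - 1633\right) - 1031 = \left(182 - 1633\right) - 1031 = -1451 - 1031 = -2482$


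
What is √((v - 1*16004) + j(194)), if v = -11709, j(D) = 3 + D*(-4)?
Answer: I*√28486 ≈ 168.78*I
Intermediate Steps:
j(D) = 3 - 4*D
√((v - 1*16004) + j(194)) = √((-11709 - 1*16004) + (3 - 4*194)) = √((-11709 - 16004) + (3 - 776)) = √(-27713 - 773) = √(-28486) = I*√28486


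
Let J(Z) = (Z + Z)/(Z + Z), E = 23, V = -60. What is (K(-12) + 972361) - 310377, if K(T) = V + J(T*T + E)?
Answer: 661925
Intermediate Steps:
J(Z) = 1 (J(Z) = (2*Z)/((2*Z)) = (2*Z)*(1/(2*Z)) = 1)
K(T) = -59 (K(T) = -60 + 1 = -59)
(K(-12) + 972361) - 310377 = (-59 + 972361) - 310377 = 972302 - 310377 = 661925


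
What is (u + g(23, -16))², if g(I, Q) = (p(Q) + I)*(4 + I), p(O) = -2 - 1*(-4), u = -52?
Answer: 388129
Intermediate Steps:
p(O) = 2 (p(O) = -2 + 4 = 2)
g(I, Q) = (2 + I)*(4 + I)
(u + g(23, -16))² = (-52 + (8 + 23² + 6*23))² = (-52 + (8 + 529 + 138))² = (-52 + 675)² = 623² = 388129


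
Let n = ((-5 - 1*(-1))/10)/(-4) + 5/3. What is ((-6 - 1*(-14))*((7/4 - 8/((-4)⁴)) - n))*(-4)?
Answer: 23/15 ≈ 1.5333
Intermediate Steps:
n = 53/30 (n = ((-5 + 1)*(⅒))*(-¼) + 5*(⅓) = -4*⅒*(-¼) + 5/3 = -⅖*(-¼) + 5/3 = ⅒ + 5/3 = 53/30 ≈ 1.7667)
((-6 - 1*(-14))*((7/4 - 8/((-4)⁴)) - n))*(-4) = ((-6 - 1*(-14))*((7/4 - 8/((-4)⁴)) - 1*53/30))*(-4) = ((-6 + 14)*((7*(¼) - 8/256) - 53/30))*(-4) = (8*((7/4 - 8*1/256) - 53/30))*(-4) = (8*((7/4 - 1/32) - 53/30))*(-4) = (8*(55/32 - 53/30))*(-4) = (8*(-23/480))*(-4) = -23/60*(-4) = 23/15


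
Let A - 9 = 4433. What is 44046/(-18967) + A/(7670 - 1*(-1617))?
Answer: -324803788/176146529 ≈ -1.8439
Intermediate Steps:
A = 4442 (A = 9 + 4433 = 4442)
44046/(-18967) + A/(7670 - 1*(-1617)) = 44046/(-18967) + 4442/(7670 - 1*(-1617)) = 44046*(-1/18967) + 4442/(7670 + 1617) = -44046/18967 + 4442/9287 = -324803788/176146529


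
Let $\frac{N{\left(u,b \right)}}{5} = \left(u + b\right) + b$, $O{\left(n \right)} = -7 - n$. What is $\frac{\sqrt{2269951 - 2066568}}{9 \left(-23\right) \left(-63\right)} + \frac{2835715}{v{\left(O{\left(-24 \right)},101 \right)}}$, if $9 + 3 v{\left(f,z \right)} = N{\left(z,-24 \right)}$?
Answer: $\frac{8507145}{256} + \frac{\sqrt{203383}}{13041} \approx 33231.0$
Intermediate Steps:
$N{\left(u,b \right)} = 5 u + 10 b$ ($N{\left(u,b \right)} = 5 \left(\left(u + b\right) + b\right) = 5 \left(\left(b + u\right) + b\right) = 5 \left(u + 2 b\right) = 5 u + 10 b$)
$v{\left(f,z \right)} = -83 + \frac{5 z}{3}$ ($v{\left(f,z \right)} = -3 + \frac{5 z + 10 \left(-24\right)}{3} = -3 + \frac{5 z - 240}{3} = -3 + \frac{-240 + 5 z}{3} = -3 + \left(-80 + \frac{5 z}{3}\right) = -83 + \frac{5 z}{3}$)
$\frac{\sqrt{2269951 - 2066568}}{9 \left(-23\right) \left(-63\right)} + \frac{2835715}{v{\left(O{\left(-24 \right)},101 \right)}} = \frac{\sqrt{2269951 - 2066568}}{9 \left(-23\right) \left(-63\right)} + \frac{2835715}{-83 + \frac{5}{3} \cdot 101} = \frac{\sqrt{203383}}{\left(-207\right) \left(-63\right)} + \frac{2835715}{-83 + \frac{505}{3}} = \frac{\sqrt{203383}}{13041} + \frac{2835715}{\frac{256}{3}} = \sqrt{203383} \cdot \frac{1}{13041} + 2835715 \cdot \frac{3}{256} = \frac{\sqrt{203383}}{13041} + \frac{8507145}{256} = \frac{8507145}{256} + \frac{\sqrt{203383}}{13041}$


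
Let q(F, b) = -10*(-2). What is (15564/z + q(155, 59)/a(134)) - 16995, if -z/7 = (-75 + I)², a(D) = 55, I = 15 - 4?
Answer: -1340035889/78848 ≈ -16995.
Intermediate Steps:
I = 11
q(F, b) = 20
z = -28672 (z = -7*(-75 + 11)² = -7*(-64)² = -7*4096 = -28672)
(15564/z + q(155, 59)/a(134)) - 16995 = (15564/(-28672) + 20/55) - 16995 = (15564*(-1/28672) + 20*(1/55)) - 16995 = (-3891/7168 + 4/11) - 16995 = -14129/78848 - 16995 = -1340035889/78848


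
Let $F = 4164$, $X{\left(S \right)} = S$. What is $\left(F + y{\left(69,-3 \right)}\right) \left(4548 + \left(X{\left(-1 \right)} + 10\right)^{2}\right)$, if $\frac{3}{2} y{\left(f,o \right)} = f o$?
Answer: $18636354$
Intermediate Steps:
$y{\left(f,o \right)} = \frac{2 f o}{3}$
$\left(F + y{\left(69,-3 \right)}\right) \left(4548 + \left(X{\left(-1 \right)} + 10\right)^{2}\right) = \left(4164 + \frac{2}{3} \cdot 69 \left(-3\right)\right) \left(4548 + \left(-1 + 10\right)^{2}\right) = \left(4164 - 138\right) \left(4548 + 9^{2}\right) = 4026 \left(4548 + 81\right) = 4026 \cdot 4629 = 18636354$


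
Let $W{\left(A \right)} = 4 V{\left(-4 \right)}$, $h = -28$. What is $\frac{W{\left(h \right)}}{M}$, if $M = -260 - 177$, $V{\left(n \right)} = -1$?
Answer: $\frac{4}{437} \approx 0.0091533$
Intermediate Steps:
$M = -437$
$W{\left(A \right)} = -4$ ($W{\left(A \right)} = 4 \left(-1\right) = -4$)
$\frac{W{\left(h \right)}}{M} = - \frac{4}{-437} = \left(-4\right) \left(- \frac{1}{437}\right) = \frac{4}{437}$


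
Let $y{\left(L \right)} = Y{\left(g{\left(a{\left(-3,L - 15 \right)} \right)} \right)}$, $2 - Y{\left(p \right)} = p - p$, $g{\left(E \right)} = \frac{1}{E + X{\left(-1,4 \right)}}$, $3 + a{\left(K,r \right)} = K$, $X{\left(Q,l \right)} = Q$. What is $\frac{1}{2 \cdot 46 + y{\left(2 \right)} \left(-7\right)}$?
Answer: $\frac{1}{78} \approx 0.012821$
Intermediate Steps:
$a{\left(K,r \right)} = -3 + K$
$g{\left(E \right)} = \frac{1}{-1 + E}$ ($g{\left(E \right)} = \frac{1}{E - 1} = \frac{1}{-1 + E}$)
$Y{\left(p \right)} = 2$ ($Y{\left(p \right)} = 2 - \left(p - p\right) = 2 - 0 = 2 + 0 = 2$)
$y{\left(L \right)} = 2$
$\frac{1}{2 \cdot 46 + y{\left(2 \right)} \left(-7\right)} = \frac{1}{2 \cdot 46 + 2 \left(-7\right)} = \frac{1}{92 - 14} = \frac{1}{78}$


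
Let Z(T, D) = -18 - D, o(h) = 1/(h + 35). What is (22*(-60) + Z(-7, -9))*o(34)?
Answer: -443/23 ≈ -19.261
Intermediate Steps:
o(h) = 1/(35 + h)
(22*(-60) + Z(-7, -9))*o(34) = (22*(-60) + (-18 - 1*(-9)))/(35 + 34) = (-1320 + (-18 + 9))/69 = (-1320 - 9)*(1/69) = -1329*1/69 = -443/23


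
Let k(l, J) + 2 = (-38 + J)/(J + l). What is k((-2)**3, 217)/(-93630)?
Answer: 239/19568670 ≈ 1.2213e-5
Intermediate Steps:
k(l, J) = -2 + (-38 + J)/(J + l)
k((-2)**3, 217)/(-93630) = ((-38 - 1*217 - 2*(-2)**3)/(217 + (-2)**3))/(-93630) = ((-38 - 217 - 2*(-8))/(217 - 8))*(-1/93630) = ((-38 - 217 + 16)/209)*(-1/93630) = ((1/209)*(-239))*(-1/93630) = -239/209*(-1/93630) = 239/19568670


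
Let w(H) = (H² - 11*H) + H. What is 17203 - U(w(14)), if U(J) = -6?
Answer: 17209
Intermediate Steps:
w(H) = H² - 10*H
17203 - U(w(14)) = 17203 - 1*(-6) = 17203 + 6 = 17209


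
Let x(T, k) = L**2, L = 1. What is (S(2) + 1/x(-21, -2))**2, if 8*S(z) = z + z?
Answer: 9/4 ≈ 2.2500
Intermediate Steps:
x(T, k) = 1 (x(T, k) = 1**2 = 1)
S(z) = z/4 (S(z) = (z + z)/8 = (2*z)/8 = z/4)
(S(2) + 1/x(-21, -2))**2 = ((1/4)*2 + 1/1)**2 = (1/2 + 1)**2 = (3/2)**2 = 9/4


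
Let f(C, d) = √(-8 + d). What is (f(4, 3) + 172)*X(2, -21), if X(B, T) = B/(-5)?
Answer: -344/5 - 2*I*√5/5 ≈ -68.8 - 0.89443*I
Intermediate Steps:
X(B, T) = -B/5 (X(B, T) = B*(-⅕) = -B/5)
(f(4, 3) + 172)*X(2, -21) = (√(-8 + 3) + 172)*(-⅕*2) = (√(-5) + 172)*(-⅖) = (I*√5 + 172)*(-⅖) = (172 + I*√5)*(-⅖) = -344/5 - 2*I*√5/5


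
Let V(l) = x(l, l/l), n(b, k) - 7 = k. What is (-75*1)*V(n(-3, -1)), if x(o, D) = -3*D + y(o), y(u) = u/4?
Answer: 225/2 ≈ 112.50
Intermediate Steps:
y(u) = u/4 (y(u) = u*(1/4) = u/4)
n(b, k) = 7 + k
x(o, D) = -3*D + o/4
V(l) = -3 + l/4 (V(l) = -3*l/l + l/4 = -3*1 + l/4 = -3 + l/4)
(-75*1)*V(n(-3, -1)) = (-75*1)*(-3 + (7 - 1)/4) = -75*(-3 + (1/4)*6) = -75*(-3 + 3/2) = -75*(-3/2) = 225/2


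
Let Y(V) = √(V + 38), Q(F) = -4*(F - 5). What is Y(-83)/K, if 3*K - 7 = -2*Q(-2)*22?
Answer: -9*I*√5/1225 ≈ -0.016428*I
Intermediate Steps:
Q(F) = 20 - 4*F (Q(F) = -4*(-5 + F) = 20 - 4*F)
Y(V) = √(38 + V)
K = -1225/3 (K = 7/3 + (-2*(20 - 4*(-2))*22)/3 = 7/3 + (-2*(20 + 8)*22)/3 = 7/3 + (-2*28*22)/3 = 7/3 + (-56*22)/3 = 7/3 + (⅓)*(-1232) = 7/3 - 1232/3 = -1225/3 ≈ -408.33)
Y(-83)/K = √(38 - 83)/(-1225/3) = √(-45)*(-3/1225) = (3*I*√5)*(-3/1225) = -9*I*√5/1225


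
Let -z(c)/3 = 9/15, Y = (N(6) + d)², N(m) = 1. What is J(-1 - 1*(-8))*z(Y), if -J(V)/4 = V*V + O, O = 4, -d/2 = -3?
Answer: 1908/5 ≈ 381.60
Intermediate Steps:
d = 6 (d = -2*(-3) = 6)
Y = 49 (Y = (1 + 6)² = 7² = 49)
z(c) = -9/5 (z(c) = -27/15 = -3*⅗ = -9/5)
J(V) = -16 - 4*V² (J(V) = -4*(V*V + 4) = -4*(V² + 4) = -4*(4 + V²) = -16 - 4*V²)
J(-1 - 1*(-8))*z(Y) = (-16 - 4*(-1 - 1*(-8))²)*(-9/5) = (-16 - 4*(-1 + 8)²)*(-9/5) = (-16 - 4*7²)*(-9/5) = (-16 - 4*49)*(-9/5) = (-16 - 196)*(-9/5) = -212*(-9/5) = 1908/5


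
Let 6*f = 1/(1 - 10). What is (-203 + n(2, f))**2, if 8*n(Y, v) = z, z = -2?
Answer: 660969/16 ≈ 41311.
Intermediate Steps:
f = -1/54 (f = 1/(6*(1 - 10)) = (1/6)/(-9) = (1/6)*(-1/9) = -1/54 ≈ -0.018519)
n(Y, v) = -1/4 (n(Y, v) = (1/8)*(-2) = -1/4)
(-203 + n(2, f))**2 = (-203 - 1/4)**2 = (-813/4)**2 = 660969/16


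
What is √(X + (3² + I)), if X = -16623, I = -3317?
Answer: I*√19931 ≈ 141.18*I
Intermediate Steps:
√(X + (3² + I)) = √(-16623 + (3² - 3317)) = √(-16623 + (9 - 3317)) = √(-16623 - 3308) = √(-19931) = I*√19931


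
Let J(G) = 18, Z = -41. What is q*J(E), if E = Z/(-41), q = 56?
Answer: 1008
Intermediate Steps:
E = 1 (E = -41/(-41) = -41*(-1/41) = 1)
q*J(E) = 56*18 = 1008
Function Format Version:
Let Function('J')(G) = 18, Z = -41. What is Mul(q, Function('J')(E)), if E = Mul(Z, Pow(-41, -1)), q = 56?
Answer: 1008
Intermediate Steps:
E = 1 (E = Mul(-41, Pow(-41, -1)) = Mul(-41, Rational(-1, 41)) = 1)
Mul(q, Function('J')(E)) = Mul(56, 18) = 1008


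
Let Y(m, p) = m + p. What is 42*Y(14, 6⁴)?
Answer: 55020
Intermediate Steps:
42*Y(14, 6⁴) = 42*(14 + 6⁴) = 42*(14 + 1296) = 42*1310 = 55020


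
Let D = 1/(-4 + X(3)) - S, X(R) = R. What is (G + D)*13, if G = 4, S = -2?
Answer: 65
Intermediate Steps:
D = 1 (D = 1/(-4 + 3) - 1*(-2) = 1/(-1) + 2 = -1 + 2 = 1)
(G + D)*13 = (4 + 1)*13 = 5*13 = 65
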